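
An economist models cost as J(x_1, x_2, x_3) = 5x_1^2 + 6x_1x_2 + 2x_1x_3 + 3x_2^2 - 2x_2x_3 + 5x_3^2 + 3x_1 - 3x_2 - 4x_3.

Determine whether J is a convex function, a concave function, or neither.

convex

J is quadratic, so its Hessian is the constant matrix H = [[10, 6, 2], [6, 6, -2], [2, -2, 10]].
Leading principal minors: 10, 24, 128.
All positive ⇒ H ≻ 0 ⇒ convex.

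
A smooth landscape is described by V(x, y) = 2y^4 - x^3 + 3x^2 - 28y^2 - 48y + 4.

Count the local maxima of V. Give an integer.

V separates as a function of x plus a function of y, so ∇V=0 decouples.
∂V/∂x = -3x(x - 2) = 0 at x ∈ {0, 2}; ∂V/∂y = 8(y - 3)(y + 1)(y + 2) = 0 at y ∈ {-2, -1, 3}.
The Hessian is diagonal: diag(V_xx, V_yy). Second derivatives: V_xx(0)=6, V_xx(2)=-6; V_yy(-2)=40, V_yy(-1)=-32, V_yy(3)=160.
Local maxima occur where both diagonal entries negative: (2, -1). Count: 1.

1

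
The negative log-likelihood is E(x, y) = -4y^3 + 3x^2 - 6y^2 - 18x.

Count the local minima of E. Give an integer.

1

E separates as a function of x plus a function of y, so ∇E=0 decouples.
∂E/∂x = 6(x - 3) = 0 at x ∈ {3}; ∂E/∂y = -12y(y + 1) = 0 at y ∈ {-1, 0}.
The Hessian is diagonal: diag(E_xx, E_yy). Second derivatives: E_xx(3)=6; E_yy(-1)=12, E_yy(0)=-12.
Local minima occur where both diagonal entries positive: (3, -1). Count: 1.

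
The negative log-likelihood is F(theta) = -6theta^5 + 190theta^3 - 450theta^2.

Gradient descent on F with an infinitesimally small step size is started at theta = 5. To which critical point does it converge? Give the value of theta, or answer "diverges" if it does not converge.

diverges

F'(theta) = -30theta(theta - 3)(theta - 2)(theta + 5), so F'(5) = -9000.
Gradient descent moves in the -F' direction, i.e. theta is increasing.
There is no critical point above theta=5, and F' keeps the same sign, so the iterate runs off to +∞.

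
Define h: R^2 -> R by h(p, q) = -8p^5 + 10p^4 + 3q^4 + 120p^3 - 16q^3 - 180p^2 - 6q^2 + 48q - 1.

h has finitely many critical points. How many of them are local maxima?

h separates as a function of p plus a function of q, so ∇h=0 decouples.
∂h/∂p = -40p(p - 3)(p - 1)(p + 3) = 0 at p ∈ {-3, 0, 1, 3}; ∂h/∂q = 12(q - 4)(q - 1)(q + 1) = 0 at q ∈ {-1, 1, 4}.
The Hessian is diagonal: diag(h_pp, h_qq). Second derivatives: h_pp(-3)=2880, h_pp(0)=-360, h_pp(1)=320, h_pp(3)=-1440; h_qq(-1)=120, h_qq(1)=-72, h_qq(4)=180.
Local maxima occur where both diagonal entries negative: (0, 1), (3, 1). Count: 2.

2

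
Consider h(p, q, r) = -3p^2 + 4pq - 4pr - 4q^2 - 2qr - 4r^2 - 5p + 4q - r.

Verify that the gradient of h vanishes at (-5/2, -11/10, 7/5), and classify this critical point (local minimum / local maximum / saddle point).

∇h = (-6p + 4q - 4r - 5, 4p - 8q - 2r + 4, -4p - 2q - 8r - 1); substituting (-5/2, -11/10, 7/5) gives ∇h = (0, 0, 0), so (-5/2, -11/10, 7/5) is indeed a critical point.
The Hessian is constant: H = [[-6, 4, -4], [4, -8, -2], [-4, -2, -8]].
Leading principal minors: Δ₁ = -6, Δ₂ = 32, Δ₃ = -40.
The minors alternate sign starting negative (−, +, −), so H is negative definite: a local maximum.

local maximum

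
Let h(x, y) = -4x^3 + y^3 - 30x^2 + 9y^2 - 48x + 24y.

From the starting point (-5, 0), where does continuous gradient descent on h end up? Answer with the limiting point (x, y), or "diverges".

(-4, -2)

h is separable, so gradient descent decouples: x follows -∂h/∂x, y follows -∂h/∂y.
∂h/∂x = -12(x + 1)(x + 4); at x=-5 this is -48, so x increases.
∂h/∂y = 3(y + 2)(y + 4); at y=0 this is 24, so y decreases.
x converges to its nearest critical value -4 (a local min of the x-part); y converges to -2. The iterate converges to (-4, -2).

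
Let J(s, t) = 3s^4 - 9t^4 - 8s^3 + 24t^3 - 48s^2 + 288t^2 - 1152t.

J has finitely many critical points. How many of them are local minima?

J separates as a function of s plus a function of t, so ∇J=0 decouples.
∂J/∂s = 12s(s - 4)(s + 2) = 0 at s ∈ {-2, 0, 4}; ∂J/∂t = -36(t - 4)(t - 2)(t + 4) = 0 at t ∈ {-4, 2, 4}.
The Hessian is diagonal: diag(J_ss, J_tt). Second derivatives: J_ss(-2)=144, J_ss(0)=-96, J_ss(4)=288; J_tt(-4)=-1728, J_tt(2)=432, J_tt(4)=-576.
Local minima occur where both diagonal entries positive: (-2, 2), (4, 2). Count: 2.

2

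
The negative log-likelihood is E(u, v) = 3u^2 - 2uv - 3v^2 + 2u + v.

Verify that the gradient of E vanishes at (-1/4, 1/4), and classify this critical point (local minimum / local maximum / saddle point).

saddle point

∇E = (6u - 2v + 2, -2u - 6v + 1); substituting (-1/4, 1/4) gives ∇E = (0, 0), so (-1/4, 1/4) is indeed a critical point.
The Hessian of E is constant: H = [[6, -2], [-2, -6]].
det(H) = 6·(-6) − (-2)² = -40.
Since det(H) < 0, H is indefinite and the critical point is a saddle point.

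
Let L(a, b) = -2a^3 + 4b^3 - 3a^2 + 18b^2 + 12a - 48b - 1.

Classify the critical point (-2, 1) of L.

local minimum

The mixed partial ∂²L/∂a∂b is 0, so the Hessian at any point is diag(L_aa, L_bb) = diag(-6(2a + 1), 12(2b + 3)).
At (-2, 1): H = diag(18, 60).
Both eigenvalues are positive, so H is positive definite: a local minimum.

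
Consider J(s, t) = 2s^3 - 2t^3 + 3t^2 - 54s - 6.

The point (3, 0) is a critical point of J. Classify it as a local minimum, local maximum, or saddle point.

local minimum

The mixed partial ∂²J/∂s∂t is 0, so the Hessian at any point is diag(J_ss, J_tt) = diag(12s, 6(-2t + 1)).
At (3, 0): H = diag(36, 6).
Both eigenvalues are positive, so H is positive definite: a local minimum.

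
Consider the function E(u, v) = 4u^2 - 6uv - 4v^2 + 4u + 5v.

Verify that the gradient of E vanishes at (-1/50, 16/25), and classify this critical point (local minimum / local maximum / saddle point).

∇E = (8u - 6v + 4, -6u - 8v + 5); substituting (-1/50, 16/25) gives ∇E = (0, 0), so (-1/50, 16/25) is indeed a critical point.
The Hessian of E is constant: H = [[8, -6], [-6, -8]].
det(H) = 8·(-8) − (-6)² = -100.
Since det(H) < 0, H is indefinite and the critical point is a saddle point.

saddle point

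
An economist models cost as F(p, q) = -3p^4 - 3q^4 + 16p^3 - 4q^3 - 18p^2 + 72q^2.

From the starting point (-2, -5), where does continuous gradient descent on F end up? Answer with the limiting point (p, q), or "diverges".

diverges

F is separable, so gradient descent decouples: p follows -∂F/∂p, q follows -∂F/∂q.
∂F/∂p = -12p(p - 3)(p - 1); at p=-2 this is 360, so p decreases.
∂F/∂q = -12q(q - 3)(q + 4); at q=-5 this is 480, so q decreases.
The p-coordinate has no critical point in that direction and runs off to infinity.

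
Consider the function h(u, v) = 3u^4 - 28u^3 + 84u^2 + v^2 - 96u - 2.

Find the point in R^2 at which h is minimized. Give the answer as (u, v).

h(u,v) separates as P(u) + Q(v) − 2, so its minimum is min P + min Q − 2.
P'(u) = 12(u - 4)(u - 2)(u - 1) vanishes at u ∈ {1, 2, 4}; Q'(v) = 2v vanishes at v ∈ {0}.
Local minima of P (where P''>0): P(1)=-37, P(4)=-64. Local minima of Q: Q(0)=0.
So the global minimum of h is P(4) + Q(0) − 2 = -64 + 0 − 2 = -66, attained at (4, 0).

(4, 0)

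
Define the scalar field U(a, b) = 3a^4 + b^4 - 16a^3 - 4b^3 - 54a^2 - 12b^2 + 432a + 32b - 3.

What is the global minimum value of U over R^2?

U(a,b) separates as P(a) + Q(b) − 3, so its minimum is min P + min Q − 3.
P'(a) = 12(a - 4)(a - 3)(a + 3) vanishes at a ∈ {-3, 3, 4}; Q'(b) = 4(b - 4)(b - 1)(b + 2) vanishes at b ∈ {-2, 1, 4}.
Local minima of P (where P''>0): P(-3)=-1107, P(4)=608. Local minima of Q: Q(-2)=-64, Q(4)=-64.
So the global minimum of U is P(-3) + Q(-2) − 3 = -1107 − 64 − 3 = -1174, attained at (-3, -2).

-1174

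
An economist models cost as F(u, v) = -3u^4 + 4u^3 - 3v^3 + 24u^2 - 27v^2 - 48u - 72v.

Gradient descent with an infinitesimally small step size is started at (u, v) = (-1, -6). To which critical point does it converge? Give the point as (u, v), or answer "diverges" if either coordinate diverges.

(1, -4)

F is separable, so gradient descent decouples: u follows -∂F/∂u, v follows -∂F/∂v.
∂F/∂u = -12(u - 2)(u - 1)(u + 2); at u=-1 this is -72, so u increases.
∂F/∂v = -9(v + 2)(v + 4); at v=-6 this is -72, so v increases.
u converges to its nearest critical value 1 (a local min of the u-part); v converges to -4. The iterate converges to (1, -4).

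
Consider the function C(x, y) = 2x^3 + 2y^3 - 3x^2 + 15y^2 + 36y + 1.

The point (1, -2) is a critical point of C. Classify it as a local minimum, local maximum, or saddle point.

local minimum

The mixed partial ∂²C/∂x∂y is 0, so the Hessian at any point is diag(C_xx, C_yy) = diag(6(2x - 1), 6(2y + 5)).
At (1, -2): H = diag(6, 6).
Both eigenvalues are positive, so H is positive definite: a local minimum.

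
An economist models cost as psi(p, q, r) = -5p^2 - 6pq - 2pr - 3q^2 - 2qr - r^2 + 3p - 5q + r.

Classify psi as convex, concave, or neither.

psi is quadratic, so its Hessian is the constant matrix H = [[-10, -6, -2], [-6, -6, -2], [-2, -2, -2]].
Leading principal minors: -10, 24, -32.
Signs alternate −, +, − ⇒ H ≺ 0 ⇒ concave.

concave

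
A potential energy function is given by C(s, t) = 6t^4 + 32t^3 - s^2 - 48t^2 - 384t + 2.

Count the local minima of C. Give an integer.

C separates as a function of s plus a function of t, so ∇C=0 decouples.
∂C/∂s = -2s = 0 at s ∈ {0}; ∂C/∂t = 24(t - 2)(t + 2)(t + 4) = 0 at t ∈ {-4, -2, 2}.
The Hessian is diagonal: diag(C_ss, C_tt). Second derivatives: C_ss(0)=-2; C_tt(-4)=288, C_tt(-2)=-192, C_tt(2)=576.
Local minima occur where both diagonal entries positive: none. Count: 0.

0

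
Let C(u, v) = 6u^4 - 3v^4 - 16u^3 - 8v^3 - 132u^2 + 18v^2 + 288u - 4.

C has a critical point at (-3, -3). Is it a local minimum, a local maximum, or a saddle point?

The mixed partial ∂²C/∂u∂v is 0, so the Hessian at any point is diag(C_uu, C_vv) = diag(24(3u^2 - 4u - 11), 12(-3v^2 - 4v + 3)).
At (-3, -3): H = diag(672, -144).
The eigenvalues have opposite signs, so H is indefinite: a saddle point.

saddle point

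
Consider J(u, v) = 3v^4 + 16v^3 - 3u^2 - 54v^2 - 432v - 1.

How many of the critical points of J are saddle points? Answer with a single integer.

2

J separates as a function of u plus a function of v, so ∇J=0 decouples.
∂J/∂u = -6u = 0 at u ∈ {0}; ∂J/∂v = 12(v - 3)(v + 3)(v + 4) = 0 at v ∈ {-4, -3, 3}.
The Hessian is diagonal: diag(J_uu, J_vv). Second derivatives: J_uu(0)=-6; J_vv(-4)=84, J_vv(-3)=-72, J_vv(3)=504.
Saddle points occur where the two diagonal entries have opposite signs: (0, -4), (0, 3). Count: 2.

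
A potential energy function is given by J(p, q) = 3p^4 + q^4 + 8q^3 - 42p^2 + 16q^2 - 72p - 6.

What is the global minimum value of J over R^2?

-357

J(p,q) separates as A(p) + B(q) − 6, so its minimum is min A + min B − 6.
A'(p) = 12(p - 3)(p + 1)(p + 2) vanishes at p ∈ {-2, -1, 3}; B'(q) = 4q(q + 2)(q + 4) vanishes at q ∈ {-4, -2, 0}.
Local minima of A (where A''>0): A(-2)=24, A(3)=-351. Local minima of B: B(-4)=0, B(0)=0.
So the global minimum of J is A(3) + B(-4) − 6 = -351 + 0 − 6 = -357, attained at (3, -4).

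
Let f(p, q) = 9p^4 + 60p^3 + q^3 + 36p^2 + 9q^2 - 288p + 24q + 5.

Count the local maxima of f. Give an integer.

f separates as a function of p plus a function of q, so ∇f=0 decouples.
∂f/∂p = 36(p - 1)(p + 2)(p + 4) = 0 at p ∈ {-4, -2, 1}; ∂f/∂q = 3(q + 2)(q + 4) = 0 at q ∈ {-4, -2}.
The Hessian is diagonal: diag(f_pp, f_qq). Second derivatives: f_pp(-4)=360, f_pp(-2)=-216, f_pp(1)=540; f_qq(-4)=-6, f_qq(-2)=6.
Local maxima occur where both diagonal entries negative: (-2, -4). Count: 1.

1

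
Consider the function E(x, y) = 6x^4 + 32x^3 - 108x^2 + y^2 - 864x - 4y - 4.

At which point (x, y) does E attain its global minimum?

(3, 2)

E(x,y) separates as P(x) + Q(y) − 4, so its minimum is min P + min Q − 4.
P'(x) = 24(x - 3)(x + 3)(x + 4) vanishes at x ∈ {-4, -3, 3}; Q'(y) = 2y - 4 vanishes at y ∈ {2}.
Local minima of P (where P''>0): P(-4)=1216, P(3)=-2214. Local minima of Q: Q(2)=-4.
So the global minimum of E is P(3) + Q(2) − 4 = -2214 − 4 − 4 = -2222, attained at (3, 2).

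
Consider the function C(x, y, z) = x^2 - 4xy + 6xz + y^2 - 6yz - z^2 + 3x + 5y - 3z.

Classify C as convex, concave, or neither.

C is quadratic, so its Hessian is the constant matrix H = [[2, -4, 6], [-4, 2, -6], [6, -6, -2]].
Leading principal minors: 2, -12, 168.
Neither pattern holds ⇒ H is indefinite ⇒ neither convex nor concave.

neither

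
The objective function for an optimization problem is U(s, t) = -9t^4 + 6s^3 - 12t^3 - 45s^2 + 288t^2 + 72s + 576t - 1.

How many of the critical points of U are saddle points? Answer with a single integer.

U separates as a function of s plus a function of t, so ∇U=0 decouples.
∂U/∂s = 18(s - 4)(s - 1) = 0 at s ∈ {1, 4}; ∂U/∂t = -36(t - 4)(t + 1)(t + 4) = 0 at t ∈ {-4, -1, 4}.
The Hessian is diagonal: diag(U_ss, U_tt). Second derivatives: U_ss(1)=-54, U_ss(4)=54; U_tt(-4)=-864, U_tt(-1)=540, U_tt(4)=-1440.
Saddle points occur where the two diagonal entries have opposite signs: (1, -1), (4, -4), (4, 4). Count: 3.

3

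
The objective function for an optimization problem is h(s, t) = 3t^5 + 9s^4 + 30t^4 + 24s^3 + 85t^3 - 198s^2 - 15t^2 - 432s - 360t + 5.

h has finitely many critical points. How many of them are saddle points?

h separates as a function of s plus a function of t, so ∇h=0 decouples.
∂h/∂s = 36(s - 3)(s + 1)(s + 4) = 0 at s ∈ {-4, -1, 3}; ∂h/∂t = 15(t - 1)(t + 2)(t + 3)(t + 4) = 0 at t ∈ {-4, -3, -2, 1}.
The Hessian is diagonal: diag(h_ss, h_tt). Second derivatives: h_ss(-4)=756, h_ss(-1)=-432, h_ss(3)=1008; h_tt(-4)=-150, h_tt(-3)=60, h_tt(-2)=-90, h_tt(1)=900.
Saddle points occur where the two diagonal entries have opposite signs: (-4, -4), (-4, -2), (-1, -3), (-1, 1), (3, -4), (3, -2). Count: 6.

6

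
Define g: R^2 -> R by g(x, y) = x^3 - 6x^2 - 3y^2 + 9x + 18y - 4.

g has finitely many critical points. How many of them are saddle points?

g separates as a function of x plus a function of y, so ∇g=0 decouples.
∂g/∂x = 3(x - 3)(x - 1) = 0 at x ∈ {1, 3}; ∂g/∂y = -6(y - 3) = 0 at y ∈ {3}.
The Hessian is diagonal: diag(g_xx, g_yy). Second derivatives: g_xx(1)=-6, g_xx(3)=6; g_yy(3)=-6.
Saddle points occur where the two diagonal entries have opposite signs: (3, 3). Count: 1.

1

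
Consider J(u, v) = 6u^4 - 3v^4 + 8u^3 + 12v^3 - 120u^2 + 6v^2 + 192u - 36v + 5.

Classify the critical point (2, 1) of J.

The mixed partial ∂²J/∂u∂v is 0, so the Hessian at any point is diag(J_uu, J_vv) = diag(24(3u^2 + 2u - 10), 12(-3v^2 + 6v + 1)).
At (2, 1): H = diag(144, 48).
Both eigenvalues are positive, so H is positive definite: a local minimum.

local minimum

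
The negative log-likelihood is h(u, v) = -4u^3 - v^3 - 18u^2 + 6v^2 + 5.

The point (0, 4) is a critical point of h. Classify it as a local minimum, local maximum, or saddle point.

The mixed partial ∂²h/∂u∂v is 0, so the Hessian at any point is diag(h_uu, h_vv) = diag(-12(2u + 3), 6(-v + 2)).
At (0, 4): H = diag(-36, -12).
Both eigenvalues are negative, so H is negative definite: a local maximum.

local maximum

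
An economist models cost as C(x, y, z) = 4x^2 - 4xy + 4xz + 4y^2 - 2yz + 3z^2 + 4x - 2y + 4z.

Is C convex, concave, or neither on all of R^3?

C is quadratic, so its Hessian is the constant matrix H = [[8, -4, 4], [-4, 8, -2], [4, -2, 6]].
Leading principal minors: 8, 48, 192.
All positive ⇒ H ≻ 0 ⇒ convex.

convex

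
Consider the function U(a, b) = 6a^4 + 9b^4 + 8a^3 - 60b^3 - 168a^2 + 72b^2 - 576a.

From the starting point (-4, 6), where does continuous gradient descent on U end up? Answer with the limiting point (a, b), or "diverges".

(-3, 4)

U is separable, so gradient descent decouples: a follows -∂U/∂a, b follows -∂U/∂b.
∂U/∂a = 24(a - 4)(a + 2)(a + 3); at a=-4 this is -384, so a increases.
∂U/∂b = 36b(b - 4)(b - 1); at b=6 this is 2160, so b decreases.
a converges to its nearest critical value -3 (a local min of the a-part); b converges to 4. The iterate converges to (-3, 4).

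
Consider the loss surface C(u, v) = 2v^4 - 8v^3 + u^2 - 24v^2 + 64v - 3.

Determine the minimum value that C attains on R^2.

C(u,v) separates as P(u) + Q(v) − 3, so its minimum is min P + min Q − 3.
P'(u) = 2u vanishes at u ∈ {0}; Q'(v) = 8(v - 4)(v - 1)(v + 2) vanishes at v ∈ {-2, 1, 4}.
Local minima of P (where P''>0): P(0)=0. Local minima of Q: Q(-2)=-128, Q(4)=-128.
So the global minimum of C is P(0) + Q(-2) − 3 = 0 − 128 − 3 = -131, attained at (0, -2).

-131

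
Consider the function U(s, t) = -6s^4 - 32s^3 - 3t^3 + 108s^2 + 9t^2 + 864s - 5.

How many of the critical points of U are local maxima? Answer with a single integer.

2

U separates as a function of s plus a function of t, so ∇U=0 decouples.
∂U/∂s = -24(s - 3)(s + 3)(s + 4) = 0 at s ∈ {-4, -3, 3}; ∂U/∂t = -9t(t - 2) = 0 at t ∈ {0, 2}.
The Hessian is diagonal: diag(U_ss, U_tt). Second derivatives: U_ss(-4)=-168, U_ss(-3)=144, U_ss(3)=-1008; U_tt(0)=18, U_tt(2)=-18.
Local maxima occur where both diagonal entries negative: (-4, 2), (3, 2). Count: 2.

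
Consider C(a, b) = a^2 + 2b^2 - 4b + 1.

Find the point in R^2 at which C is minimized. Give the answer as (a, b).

C(a,b) separates as P(a) + Q(b) + 1, so its minimum is min P + min Q + 1.
P'(a) = 2a vanishes at a ∈ {0}; Q'(b) = 4b - 4 vanishes at b ∈ {1}.
Local minima of P (where P''>0): P(0)=0. Local minima of Q: Q(1)=-2.
So the global minimum of C is P(0) + Q(1) + 1 = 0 − 2 + 1 = -1, attained at (0, 1).

(0, 1)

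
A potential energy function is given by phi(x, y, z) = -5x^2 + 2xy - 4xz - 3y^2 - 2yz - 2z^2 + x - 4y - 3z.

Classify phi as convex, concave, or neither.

phi is quadratic, so its Hessian is the constant matrix H = [[-10, 2, -4], [2, -6, -2], [-4, -2, -4]].
Leading principal minors: -10, 56, -56.
Signs alternate −, +, − ⇒ H ≺ 0 ⇒ concave.

concave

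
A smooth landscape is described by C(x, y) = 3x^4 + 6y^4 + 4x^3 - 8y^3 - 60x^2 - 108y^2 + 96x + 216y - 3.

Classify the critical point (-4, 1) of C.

The mixed partial ∂²C/∂x∂y is 0, so the Hessian at any point is diag(C_xx, C_yy) = diag(12(3x^2 + 2x - 10), 24(3y^2 - 2y - 9)).
At (-4, 1): H = diag(360, -192).
The eigenvalues have opposite signs, so H is indefinite: a saddle point.

saddle point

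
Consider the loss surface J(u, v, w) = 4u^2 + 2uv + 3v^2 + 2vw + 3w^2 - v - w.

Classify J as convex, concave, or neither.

convex

J is quadratic, so its Hessian is the constant matrix H = [[8, 2, 0], [2, 6, 2], [0, 2, 6]].
Leading principal minors: 8, 44, 232.
All positive ⇒ H ≻ 0 ⇒ convex.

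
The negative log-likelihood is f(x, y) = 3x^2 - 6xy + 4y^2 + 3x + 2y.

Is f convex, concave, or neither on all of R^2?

convex

f is quadratic, so its Hessian is the constant matrix H = [[6, -6], [-6, 8]].
det(H) = 12, tr(H) = 14.
det(H) > 0 and tr(H) > 0, so H is positive definite everywhere: convex.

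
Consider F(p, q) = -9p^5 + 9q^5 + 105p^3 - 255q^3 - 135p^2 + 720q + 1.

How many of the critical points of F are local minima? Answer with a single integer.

4

F separates as a function of p plus a function of q, so ∇F=0 decouples.
∂F/∂p = -45p(p - 2)(p - 1)(p + 3) = 0 at p ∈ {-3, 0, 1, 2}; ∂F/∂q = 45(q - 4)(q - 1)(q + 1)(q + 4) = 0 at q ∈ {-4, -1, 1, 4}.
The Hessian is diagonal: diag(F_pp, F_qq). Second derivatives: F_pp(-3)=2700, F_pp(0)=-270, F_pp(1)=180, F_pp(2)=-450; F_qq(-4)=-5400, F_qq(-1)=1350, F_qq(1)=-1350, F_qq(4)=5400.
Local minima occur where both diagonal entries positive: (-3, -1), (-3, 4), (1, -1), (1, 4). Count: 4.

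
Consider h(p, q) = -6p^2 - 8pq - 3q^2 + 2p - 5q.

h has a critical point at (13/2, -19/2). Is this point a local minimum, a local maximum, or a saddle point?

local maximum

The Hessian of h is constant: H = [[-12, -8], [-8, -6]].
det(H) = (-12)·(-6) − (-8)² = 8.
det(H) > 0 and tr(H) = -18 < 0, so H is negative definite and the point is a local maximum.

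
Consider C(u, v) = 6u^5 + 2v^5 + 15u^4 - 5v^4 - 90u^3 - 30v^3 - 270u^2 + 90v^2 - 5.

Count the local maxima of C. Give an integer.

4

C separates as a function of u plus a function of v, so ∇C=0 decouples.
∂C/∂u = 30u(u - 3)(u + 2)(u + 3) = 0 at u ∈ {-3, -2, 0, 3}; ∂C/∂v = 10v(v - 3)(v - 2)(v + 3) = 0 at v ∈ {-3, 0, 2, 3}.
The Hessian is diagonal: diag(C_uu, C_vv). Second derivatives: C_uu(-3)=-540, C_uu(-2)=300, C_uu(0)=-540, C_uu(3)=2700; C_vv(-3)=-900, C_vv(0)=180, C_vv(2)=-100, C_vv(3)=180.
Local maxima occur where both diagonal entries negative: (-3, -3), (-3, 2), (0, -3), (0, 2). Count: 4.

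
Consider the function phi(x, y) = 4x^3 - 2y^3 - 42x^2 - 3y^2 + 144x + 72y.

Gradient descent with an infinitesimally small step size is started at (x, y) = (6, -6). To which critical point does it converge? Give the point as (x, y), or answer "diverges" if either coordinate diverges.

(4, -4)

phi is separable, so gradient descent decouples: x follows -∂phi/∂x, y follows -∂phi/∂y.
∂phi/∂x = 12(x - 4)(x - 3); at x=6 this is 72, so x decreases.
∂phi/∂y = -6(y - 3)(y + 4); at y=-6 this is -108, so y increases.
x converges to its nearest critical value 4 (a local min of the x-part); y converges to -4. The iterate converges to (4, -4).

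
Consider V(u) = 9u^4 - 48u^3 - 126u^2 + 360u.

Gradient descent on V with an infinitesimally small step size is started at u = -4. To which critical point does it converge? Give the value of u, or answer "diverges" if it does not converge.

V'(u) = 36(u - 5)(u - 1)(u + 2), so V'(-4) = -3240.
Gradient descent moves in the -V' direction, i.e. u is increasing.
The nearest critical point in that direction is u = -2, where V'' = 756 > 0 (a local minimum). The iterate converges there.

-2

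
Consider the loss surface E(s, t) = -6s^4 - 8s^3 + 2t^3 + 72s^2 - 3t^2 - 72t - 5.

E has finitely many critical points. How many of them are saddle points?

3

E separates as a function of s plus a function of t, so ∇E=0 decouples.
∂E/∂s = -24s(s - 2)(s + 3) = 0 at s ∈ {-3, 0, 2}; ∂E/∂t = 6(t - 4)(t + 3) = 0 at t ∈ {-3, 4}.
The Hessian is diagonal: diag(E_ss, E_tt). Second derivatives: E_ss(-3)=-360, E_ss(0)=144, E_ss(2)=-240; E_tt(-3)=-42, E_tt(4)=42.
Saddle points occur where the two diagonal entries have opposite signs: (-3, 4), (0, -3), (2, 4). Count: 3.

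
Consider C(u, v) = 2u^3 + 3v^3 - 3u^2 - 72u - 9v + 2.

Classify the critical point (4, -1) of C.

saddle point

The mixed partial ∂²C/∂u∂v is 0, so the Hessian at any point is diag(C_uu, C_vv) = diag(6(2u - 1), 18v).
At (4, -1): H = diag(42, -18).
The eigenvalues have opposite signs, so H is indefinite: a saddle point.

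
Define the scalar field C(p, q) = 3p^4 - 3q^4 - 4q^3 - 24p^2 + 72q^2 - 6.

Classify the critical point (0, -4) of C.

The mixed partial ∂²C/∂p∂q is 0, so the Hessian at any point is diag(C_pp, C_qq) = diag(12(3p^2 - 4), 12(-3q^2 - 2q + 12)).
At (0, -4): H = diag(-48, -336).
Both eigenvalues are negative, so H is negative definite: a local maximum.

local maximum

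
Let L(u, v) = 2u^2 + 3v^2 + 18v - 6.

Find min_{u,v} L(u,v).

-33

L(u,v) separates as P(u) + Q(v) − 6, so its minimum is min P + min Q − 6.
P'(u) = 4u vanishes at u ∈ {0}; Q'(v) = 6v + 18 vanishes at v ∈ {-3}.
Local minima of P (where P''>0): P(0)=0. Local minima of Q: Q(-3)=-27.
So the global minimum of L is P(0) + Q(-3) − 6 = 0 − 27 − 6 = -33, attained at (0, -3).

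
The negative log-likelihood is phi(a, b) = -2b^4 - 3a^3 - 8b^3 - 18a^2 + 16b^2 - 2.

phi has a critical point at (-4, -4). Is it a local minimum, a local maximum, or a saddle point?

saddle point

The mixed partial ∂²phi/∂a∂b is 0, so the Hessian at any point is diag(phi_aa, phi_bb) = diag(-18(a + 2), 8(-3b^2 - 6b + 4)).
At (-4, -4): H = diag(36, -160).
The eigenvalues have opposite signs, so H is indefinite: a saddle point.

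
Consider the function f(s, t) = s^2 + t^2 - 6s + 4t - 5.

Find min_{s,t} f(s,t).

f(s,t) separates as P(s) + Q(t) − 5, so its minimum is min P + min Q − 5.
P'(s) = 2s - 6 vanishes at s ∈ {3}; Q'(t) = 2(t + 2) vanishes at t ∈ {-2}.
Local minima of P (where P''>0): P(3)=-9. Local minima of Q: Q(-2)=-4.
So the global minimum of f is P(3) + Q(-2) − 5 = -9 − 4 − 5 = -18, attained at (3, -2).

-18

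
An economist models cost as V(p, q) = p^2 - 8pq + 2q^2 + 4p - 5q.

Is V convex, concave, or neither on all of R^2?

V is quadratic, so its Hessian is the constant matrix H = [[2, -8], [-8, 4]].
det(H) = -56, tr(H) = 6.
det(H) < 0, so H is indefinite: neither convex nor concave.

neither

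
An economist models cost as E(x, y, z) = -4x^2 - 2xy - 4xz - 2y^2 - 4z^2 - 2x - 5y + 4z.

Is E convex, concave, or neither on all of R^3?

E is quadratic, so its Hessian is the constant matrix H = [[-8, -2, -4], [-2, -4, 0], [-4, 0, -8]].
Leading principal minors: -8, 28, -160.
Signs alternate −, +, − ⇒ H ≺ 0 ⇒ concave.

concave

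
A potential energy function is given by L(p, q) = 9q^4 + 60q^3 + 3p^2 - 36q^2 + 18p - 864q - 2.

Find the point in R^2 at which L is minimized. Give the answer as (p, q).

(-3, 2)

L(p,q) separates as A(p) + B(q) − 2, so its minimum is min A + min B − 2.
A'(p) = 6p + 18 vanishes at p ∈ {-3}; B'(q) = 36(q - 2)(q + 3)(q + 4) vanishes at q ∈ {-4, -3, 2}.
Local minima of A (where A''>0): A(-3)=-27. Local minima of B: B(-4)=1344, B(2)=-1248.
So the global minimum of L is A(-3) + B(2) − 2 = -27 − 1248 − 2 = -1277, attained at (-3, 2).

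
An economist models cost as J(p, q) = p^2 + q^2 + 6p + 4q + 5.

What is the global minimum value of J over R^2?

J(p,q) separates as A(p) + B(q) + 5, so its minimum is min A + min B + 5.
A'(p) = 2p + 6 vanishes at p ∈ {-3}; B'(q) = 2q + 4 vanishes at q ∈ {-2}.
Local minima of A (where A''>0): A(-3)=-9. Local minima of B: B(-2)=-4.
So the global minimum of J is A(-3) + B(-2) + 5 = -9 − 4 + 5 = -8, attained at (-3, -2).

-8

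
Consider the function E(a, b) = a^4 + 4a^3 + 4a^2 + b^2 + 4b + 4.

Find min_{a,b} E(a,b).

0

E(a,b) separates as P(a) + Q(b) + 4, so its minimum is min P + min Q + 4.
P'(a) = 4a(a + 1)(a + 2) vanishes at a ∈ {-2, -1, 0}; Q'(b) = 2b + 4 vanishes at b ∈ {-2}.
Local minima of P (where P''>0): P(-2)=0, P(0)=0. Local minima of Q: Q(-2)=-4.
So the global minimum of E is P(-2) + Q(-2) + 4 = 0 − 4 + 4 = 0, attained at (-2, -2).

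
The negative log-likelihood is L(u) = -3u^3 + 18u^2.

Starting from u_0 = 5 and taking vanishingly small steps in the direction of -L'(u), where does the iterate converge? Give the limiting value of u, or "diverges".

L'(u) = -9u(u - 4), so L'(5) = -45.
Gradient descent moves in the -L' direction, i.e. u is increasing.
There is no critical point above u=5, and L' keeps the same sign, so the iterate runs off to +∞.

diverges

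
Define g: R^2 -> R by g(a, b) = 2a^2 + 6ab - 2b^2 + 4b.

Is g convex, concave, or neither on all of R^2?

neither

g is quadratic, so its Hessian is the constant matrix H = [[4, 6], [6, -4]].
det(H) = -52, tr(H) = 0.
det(H) < 0, so H is indefinite: neither convex nor concave.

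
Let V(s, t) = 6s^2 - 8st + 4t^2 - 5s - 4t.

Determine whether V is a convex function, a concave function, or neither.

V is quadratic, so its Hessian is the constant matrix H = [[12, -8], [-8, 8]].
det(H) = 32, tr(H) = 20.
det(H) > 0 and tr(H) > 0, so H is positive definite everywhere: convex.

convex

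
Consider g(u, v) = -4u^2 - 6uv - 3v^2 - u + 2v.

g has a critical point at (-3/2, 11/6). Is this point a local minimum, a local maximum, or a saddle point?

local maximum

The Hessian of g is constant: H = [[-8, -6], [-6, -6]].
det(H) = (-8)·(-6) − (-6)² = 12.
det(H) > 0 and tr(H) = -14 < 0, so H is negative definite and the point is a local maximum.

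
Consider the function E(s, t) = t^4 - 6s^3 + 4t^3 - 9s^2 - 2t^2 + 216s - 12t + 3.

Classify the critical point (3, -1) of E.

The mixed partial ∂²E/∂s∂t is 0, so the Hessian at any point is diag(E_ss, E_tt) = diag(-18(2s + 1), 4(3t^2 + 6t - 1)).
At (3, -1): H = diag(-126, -16).
Both eigenvalues are negative, so H is negative definite: a local maximum.

local maximum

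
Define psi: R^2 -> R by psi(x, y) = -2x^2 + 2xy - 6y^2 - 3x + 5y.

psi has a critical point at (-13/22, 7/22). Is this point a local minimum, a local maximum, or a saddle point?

The Hessian of psi is constant: H = [[-4, 2], [2, -12]].
det(H) = (-4)·(-12) − 2² = 44.
det(H) > 0 and tr(H) = -16 < 0, so H is negative definite and the point is a local maximum.

local maximum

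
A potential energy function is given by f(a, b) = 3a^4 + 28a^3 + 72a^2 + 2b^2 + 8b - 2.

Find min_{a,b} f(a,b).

-10

f(a,b) separates as P(a) + Q(b) − 2, so its minimum is min P + min Q − 2.
P'(a) = 12a(a + 3)(a + 4) vanishes at a ∈ {-4, -3, 0}; Q'(b) = 4b + 8 vanishes at b ∈ {-2}.
Local minima of P (where P''>0): P(-4)=128, P(0)=0. Local minima of Q: Q(-2)=-8.
So the global minimum of f is P(0) + Q(-2) − 2 = 0 − 8 − 2 = -10, attained at (0, -2).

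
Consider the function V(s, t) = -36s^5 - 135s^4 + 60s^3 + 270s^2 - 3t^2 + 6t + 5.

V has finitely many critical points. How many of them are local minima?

V separates as a function of s plus a function of t, so ∇V=0 decouples.
∂V/∂s = -180s(s - 1)(s + 1)(s + 3) = 0 at s ∈ {-3, -1, 0, 1}; ∂V/∂t = -6(t - 1) = 0 at t ∈ {1}.
The Hessian is diagonal: diag(V_ss, V_tt). Second derivatives: V_ss(-3)=4320, V_ss(-1)=-720, V_ss(0)=540, V_ss(1)=-1440; V_tt(1)=-6.
Local minima occur where both diagonal entries positive: none. Count: 0.

0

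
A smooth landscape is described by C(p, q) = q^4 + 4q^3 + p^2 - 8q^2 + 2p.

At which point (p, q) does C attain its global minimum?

C(p,q) separates as A(p) + B(q), so its minimum is min A + min B.
A'(p) = 2p + 2 vanishes at p ∈ {-1}; B'(q) = 4q(q - 1)(q + 4) vanishes at q ∈ {-4, 0, 1}.
Local minima of A (where A''>0): A(-1)=-1. Local minima of B: B(-4)=-128, B(1)=-3.
So the global minimum of C is A(-1) + B(-4) = -1 − 128 = -129, attained at (-1, -4).

(-1, -4)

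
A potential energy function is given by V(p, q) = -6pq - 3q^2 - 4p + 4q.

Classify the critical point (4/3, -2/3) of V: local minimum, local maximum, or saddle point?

The Hessian of V is constant: H = [[0, -6], [-6, -6]].
det(H) = 0·(-6) − (-6)² = -36.
Since det(H) < 0, H is indefinite and the critical point is a saddle point.

saddle point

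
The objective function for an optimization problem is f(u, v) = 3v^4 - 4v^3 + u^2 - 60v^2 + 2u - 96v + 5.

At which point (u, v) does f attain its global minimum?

f(u,v) separates as P(u) + Q(v) + 5, so its minimum is min P + min Q + 5.
P'(u) = 2u + 2 vanishes at u ∈ {-1}; Q'(v) = 12(v - 4)(v + 1)(v + 2) vanishes at v ∈ {-2, -1, 4}.
Local minima of P (where P''>0): P(-1)=-1. Local minima of Q: Q(-2)=32, Q(4)=-832.
So the global minimum of f is P(-1) + Q(4) + 5 = -1 − 832 + 5 = -828, attained at (-1, 4).

(-1, 4)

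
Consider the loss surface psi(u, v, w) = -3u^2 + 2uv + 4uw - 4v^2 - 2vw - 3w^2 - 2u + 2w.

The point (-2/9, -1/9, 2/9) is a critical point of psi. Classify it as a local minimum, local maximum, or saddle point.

The Hessian is constant: H = [[-6, 2, 4], [2, -8, -2], [4, -2, -6]].
Leading principal minors: Δ₁ = -6, Δ₂ = 44, Δ₃ = -144.
The minors alternate sign starting negative (−, +, −), so H is negative definite: a local maximum.

local maximum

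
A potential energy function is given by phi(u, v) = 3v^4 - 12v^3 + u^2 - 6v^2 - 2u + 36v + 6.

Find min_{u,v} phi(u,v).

-22

phi(u,v) separates as P(u) + Q(v) + 6, so its minimum is min P + min Q + 6.
P'(u) = 2u - 2 vanishes at u ∈ {1}; Q'(v) = 12(v - 3)(v - 1)(v + 1) vanishes at v ∈ {-1, 1, 3}.
Local minima of P (where P''>0): P(1)=-1. Local minima of Q: Q(-1)=-27, Q(3)=-27.
So the global minimum of phi is P(1) + Q(-1) + 6 = -1 − 27 + 6 = -22, attained at (1, -1).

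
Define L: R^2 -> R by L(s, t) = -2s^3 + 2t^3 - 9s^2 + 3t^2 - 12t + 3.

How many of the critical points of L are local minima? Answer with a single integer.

1

L separates as a function of s plus a function of t, so ∇L=0 decouples.
∂L/∂s = -6s(s + 3) = 0 at s ∈ {-3, 0}; ∂L/∂t = 6(t - 1)(t + 2) = 0 at t ∈ {-2, 1}.
The Hessian is diagonal: diag(L_ss, L_tt). Second derivatives: L_ss(-3)=18, L_ss(0)=-18; L_tt(-2)=-18, L_tt(1)=18.
Local minima occur where both diagonal entries positive: (-3, 1). Count: 1.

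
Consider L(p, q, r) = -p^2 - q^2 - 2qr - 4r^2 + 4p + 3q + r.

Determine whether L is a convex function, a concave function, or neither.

concave

L is quadratic, so its Hessian is the constant matrix H = [[-2, 0, 0], [0, -2, -2], [0, -2, -8]].
Leading principal minors: -2, 4, -24.
Signs alternate −, +, − ⇒ H ≺ 0 ⇒ concave.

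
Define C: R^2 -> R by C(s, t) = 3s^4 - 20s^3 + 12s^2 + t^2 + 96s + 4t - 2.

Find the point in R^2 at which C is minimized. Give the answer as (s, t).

C(s,t) separates as P(s) + Q(t) − 2, so its minimum is min P + min Q − 2.
P'(s) = 12(s - 4)(s - 2)(s + 1) vanishes at s ∈ {-1, 2, 4}; Q'(t) = 2(t + 2) vanishes at t ∈ {-2}.
Local minima of P (where P''>0): P(-1)=-61, P(4)=64. Local minima of Q: Q(-2)=-4.
So the global minimum of C is P(-1) + Q(-2) − 2 = -61 − 4 − 2 = -67, attained at (-1, -2).

(-1, -2)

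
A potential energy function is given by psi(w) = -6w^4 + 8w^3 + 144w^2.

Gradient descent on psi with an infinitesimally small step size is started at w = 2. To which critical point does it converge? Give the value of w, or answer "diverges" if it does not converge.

0

psi'(w) = -24w(w - 4)(w + 3), so psi'(2) = 480.
Gradient descent moves in the -psi' direction, i.e. w is decreasing.
The nearest critical point in that direction is w = 0, where psi'' = 288 > 0 (a local minimum). The iterate converges there.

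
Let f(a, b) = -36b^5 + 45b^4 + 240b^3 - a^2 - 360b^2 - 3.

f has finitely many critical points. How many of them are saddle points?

f separates as a function of a plus a function of b, so ∇f=0 decouples.
∂f/∂a = -2a = 0 at a ∈ {0}; ∂f/∂b = -180b(b - 2)(b - 1)(b + 2) = 0 at b ∈ {-2, 0, 1, 2}.
The Hessian is diagonal: diag(f_aa, f_bb). Second derivatives: f_aa(0)=-2; f_bb(-2)=4320, f_bb(0)=-720, f_bb(1)=540, f_bb(2)=-1440.
Saddle points occur where the two diagonal entries have opposite signs: (0, -2), (0, 1). Count: 2.

2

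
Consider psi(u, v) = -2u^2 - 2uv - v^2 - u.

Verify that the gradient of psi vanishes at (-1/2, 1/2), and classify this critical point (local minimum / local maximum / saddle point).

local maximum

∇psi = (-4u - 2v - 1, -2u - 2v); substituting (-1/2, 1/2) gives ∇psi = (0, 0), so (-1/2, 1/2) is indeed a critical point.
The Hessian of psi is constant: H = [[-4, -2], [-2, -2]].
det(H) = (-4)·(-2) − (-2)² = 4.
det(H) > 0 and tr(H) = -6 < 0, so H is negative definite and the point is a local maximum.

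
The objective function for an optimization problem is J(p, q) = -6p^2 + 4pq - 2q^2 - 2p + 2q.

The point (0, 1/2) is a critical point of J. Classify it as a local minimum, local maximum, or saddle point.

The Hessian of J is constant: H = [[-12, 4], [4, -4]].
det(H) = (-12)·(-4) − 4² = 32.
det(H) > 0 and tr(H) = -16 < 0, so H is negative definite and the point is a local maximum.

local maximum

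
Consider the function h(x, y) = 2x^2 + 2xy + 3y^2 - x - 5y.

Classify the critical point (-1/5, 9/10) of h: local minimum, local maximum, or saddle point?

The Hessian of h is constant: H = [[4, 2], [2, 6]].
det(H) = 4·6 − 2² = 20.
det(H) > 0 and tr(H) = 10 > 0, so H is positive definite and the point is a local minimum.

local minimum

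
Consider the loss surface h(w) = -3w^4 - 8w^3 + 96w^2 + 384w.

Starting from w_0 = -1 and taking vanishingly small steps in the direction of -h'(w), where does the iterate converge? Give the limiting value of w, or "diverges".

h'(w) = -12(w - 4)(w + 2)(w + 4), so h'(-1) = 180.
Gradient descent moves in the -h' direction, i.e. w is decreasing.
The nearest critical point in that direction is w = -2, where h'' = 144 > 0 (a local minimum). The iterate converges there.

-2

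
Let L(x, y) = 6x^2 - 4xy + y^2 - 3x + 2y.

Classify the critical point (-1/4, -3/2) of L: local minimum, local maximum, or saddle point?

local minimum

The Hessian of L is constant: H = [[12, -4], [-4, 2]].
det(H) = 12·2 − (-4)² = 8.
det(H) > 0 and tr(H) = 14 > 0, so H is positive definite and the point is a local minimum.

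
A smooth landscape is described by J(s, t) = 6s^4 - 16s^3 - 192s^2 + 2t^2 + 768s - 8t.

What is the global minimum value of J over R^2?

-3592

J(s,t) separates as P(s) + Q(t), so its minimum is min P + min Q.
P'(s) = 24(s - 4)(s - 2)(s + 4) vanishes at s ∈ {-4, 2, 4}; Q'(t) = 4(t - 2) vanishes at t ∈ {2}.
Local minima of P (where P''>0): P(-4)=-3584, P(4)=512. Local minima of Q: Q(2)=-8.
So the global minimum of J is P(-4) + Q(2) = -3584 − 8 = -3592, attained at (-4, 2).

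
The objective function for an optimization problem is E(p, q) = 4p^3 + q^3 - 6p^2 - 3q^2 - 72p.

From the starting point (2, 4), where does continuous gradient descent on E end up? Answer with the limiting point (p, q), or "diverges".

(3, 2)

E is separable, so gradient descent decouples: p follows -∂E/∂p, q follows -∂E/∂q.
∂E/∂p = 12(p - 3)(p + 2); at p=2 this is -48, so p increases.
∂E/∂q = 3q(q - 2); at q=4 this is 24, so q decreases.
p converges to its nearest critical value 3 (a local min of the p-part); q converges to 2. The iterate converges to (3, 2).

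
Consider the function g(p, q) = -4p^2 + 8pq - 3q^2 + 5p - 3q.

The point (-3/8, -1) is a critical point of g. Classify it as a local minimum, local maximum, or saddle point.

saddle point

The Hessian of g is constant: H = [[-8, 8], [8, -6]].
det(H) = (-8)·(-6) − 8² = -16.
Since det(H) < 0, H is indefinite and the critical point is a saddle point.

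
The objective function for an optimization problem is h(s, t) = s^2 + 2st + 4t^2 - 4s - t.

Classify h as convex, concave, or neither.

h is quadratic, so its Hessian is the constant matrix H = [[2, 2], [2, 8]].
det(H) = 12, tr(H) = 10.
det(H) > 0 and tr(H) > 0, so H is positive definite everywhere: convex.

convex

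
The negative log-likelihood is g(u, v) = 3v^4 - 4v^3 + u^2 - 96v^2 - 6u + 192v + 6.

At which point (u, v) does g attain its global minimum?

g(u,v) separates as P(u) + Q(v) + 6, so its minimum is min P + min Q + 6.
P'(u) = 2u - 6 vanishes at u ∈ {3}; Q'(v) = 12(v - 4)(v - 1)(v + 4) vanishes at v ∈ {-4, 1, 4}.
Local minima of P (where P''>0): P(3)=-9. Local minima of Q: Q(-4)=-1280, Q(4)=-256.
So the global minimum of g is P(3) + Q(-4) + 6 = -9 − 1280 + 6 = -1283, attained at (3, -4).

(3, -4)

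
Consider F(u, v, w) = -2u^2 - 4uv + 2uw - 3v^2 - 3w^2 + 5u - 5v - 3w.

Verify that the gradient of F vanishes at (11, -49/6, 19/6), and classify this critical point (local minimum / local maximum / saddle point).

local maximum

∇F = (-4u - 4v + 2w + 5, -4u - 6v - 5, 2u - 6w - 3); substituting (11, -49/6, 19/6) gives ∇F = (0, 0, 0), so (11, -49/6, 19/6) is indeed a critical point.
The Hessian is constant: H = [[-4, -4, 2], [-4, -6, 0], [2, 0, -6]].
Leading principal minors: Δ₁ = -4, Δ₂ = 8, Δ₃ = -24.
The minors alternate sign starting negative (−, +, −), so H is negative definite: a local maximum.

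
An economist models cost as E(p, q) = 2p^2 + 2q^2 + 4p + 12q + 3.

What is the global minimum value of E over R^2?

-17

E(p,q) separates as A(p) + B(q) + 3, so its minimum is min A + min B + 3.
A'(p) = 4p + 4 vanishes at p ∈ {-1}; B'(q) = 4q + 12 vanishes at q ∈ {-3}.
Local minima of A (where A''>0): A(-1)=-2. Local minima of B: B(-3)=-18.
So the global minimum of E is A(-1) + B(-3) + 3 = -2 − 18 + 3 = -17, attained at (-1, -3).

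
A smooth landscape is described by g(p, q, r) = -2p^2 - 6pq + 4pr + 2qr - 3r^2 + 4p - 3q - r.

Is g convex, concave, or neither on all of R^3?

neither

g is quadratic, so its Hessian is the constant matrix H = [[-4, -6, 4], [-6, 0, 2], [4, 2, -6]].
Leading principal minors: -4, -36, 136.
Neither pattern holds ⇒ H is indefinite ⇒ neither convex nor concave.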